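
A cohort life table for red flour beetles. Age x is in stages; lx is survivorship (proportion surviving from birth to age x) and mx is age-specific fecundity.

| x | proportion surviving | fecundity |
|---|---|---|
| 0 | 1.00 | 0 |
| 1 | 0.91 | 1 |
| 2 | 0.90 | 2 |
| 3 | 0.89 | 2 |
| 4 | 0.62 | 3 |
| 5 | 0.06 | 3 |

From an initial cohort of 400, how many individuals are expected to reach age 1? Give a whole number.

Expected survivors = N0 · l_1 = 400 × 0.91 = 364 → 364

364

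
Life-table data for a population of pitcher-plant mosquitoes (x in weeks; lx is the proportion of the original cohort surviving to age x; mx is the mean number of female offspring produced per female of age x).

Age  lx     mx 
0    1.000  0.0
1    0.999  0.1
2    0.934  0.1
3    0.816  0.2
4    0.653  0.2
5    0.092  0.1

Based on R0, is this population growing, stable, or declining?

declining

R0 = Σ lx·mx = 0 + 0.0999 + 0.0934 + 0.1632 + 0.1306 + 0.0092 = 0.4963
R0 < 1, so the population is declining.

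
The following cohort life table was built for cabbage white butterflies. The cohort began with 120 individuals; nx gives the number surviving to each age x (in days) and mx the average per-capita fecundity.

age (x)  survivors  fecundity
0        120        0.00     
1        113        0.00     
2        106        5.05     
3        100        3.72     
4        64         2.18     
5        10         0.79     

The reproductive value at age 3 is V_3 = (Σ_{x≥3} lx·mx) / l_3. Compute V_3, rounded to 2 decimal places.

5.19

lx = nx/n0 = nx/120: 1, 0.94167…, 0.88333…, 0.83333…, 0.53333…, 0.08333…
lx·mx for x ≥ 3: 3.1…, 1.162667…, 0.065833… → sum = 4.3285…
V_3 = 4.3285… / l_3 = 4.3285… / 0.833333… = 5.1942… → 5.19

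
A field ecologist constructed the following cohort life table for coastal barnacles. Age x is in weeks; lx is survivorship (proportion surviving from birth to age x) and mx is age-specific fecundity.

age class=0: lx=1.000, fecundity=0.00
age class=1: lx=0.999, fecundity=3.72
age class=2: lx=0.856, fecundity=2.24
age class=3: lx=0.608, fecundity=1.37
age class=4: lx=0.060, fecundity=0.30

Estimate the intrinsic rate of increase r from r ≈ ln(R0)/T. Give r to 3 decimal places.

R0 = Σ lx·mx = 0 + 3.71628 + 1.91744 + 0.83296 + 0.018 = 6.48468
Σ x·lx·mx = 10.12204; T = 10.12204/6.48468 = 1.56092…
r ≈ ln(R0)/T = ln(6.48468)/1.56092… = 1.19766… → 1.198

1.198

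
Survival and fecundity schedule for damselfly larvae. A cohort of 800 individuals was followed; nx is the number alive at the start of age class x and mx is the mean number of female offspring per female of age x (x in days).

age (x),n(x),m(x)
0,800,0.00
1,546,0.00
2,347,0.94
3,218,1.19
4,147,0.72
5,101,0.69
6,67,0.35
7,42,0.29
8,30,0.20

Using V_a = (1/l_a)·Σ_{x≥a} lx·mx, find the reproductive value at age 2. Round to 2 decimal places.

lx = nx/n0 = nx/800: 1, 0.6825, 0.43375, 0.2725, 0.18375, 0.12625, 0.08375, 0.0525, 0.0375
lx·mx for x ≥ 2: 0.407725…, 0.324275, 0.1323…, 0.087113…, 0.029313…, 0.015225, 0.0075 → sum = 1.00345…
V_2 = 1.00345… / l_2 = 1.00345… / 0.43375 = 2.313429… → 2.31

2.31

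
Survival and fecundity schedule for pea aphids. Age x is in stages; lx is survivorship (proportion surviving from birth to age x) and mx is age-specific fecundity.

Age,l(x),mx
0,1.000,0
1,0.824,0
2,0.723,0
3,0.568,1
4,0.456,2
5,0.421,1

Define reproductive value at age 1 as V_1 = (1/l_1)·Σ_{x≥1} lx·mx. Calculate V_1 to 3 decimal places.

lx·mx for x ≥ 1: 0, 0, 0.568, 0.912, 0.421 → sum = 1.901
V_1 = 1.901 / l_1 = 1.901 / 0.824 = 2.307039… → 2.307

2.307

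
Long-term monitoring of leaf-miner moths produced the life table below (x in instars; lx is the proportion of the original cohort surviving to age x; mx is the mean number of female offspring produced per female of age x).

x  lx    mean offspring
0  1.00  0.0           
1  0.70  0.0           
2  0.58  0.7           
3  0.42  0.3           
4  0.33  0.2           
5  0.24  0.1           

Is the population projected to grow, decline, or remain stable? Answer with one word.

declining

R0 = Σ lx·mx = 0 + 0 + 0.406 + 0.126 + 0.066 + 0.024 = 0.622
R0 < 1, so the population is declining.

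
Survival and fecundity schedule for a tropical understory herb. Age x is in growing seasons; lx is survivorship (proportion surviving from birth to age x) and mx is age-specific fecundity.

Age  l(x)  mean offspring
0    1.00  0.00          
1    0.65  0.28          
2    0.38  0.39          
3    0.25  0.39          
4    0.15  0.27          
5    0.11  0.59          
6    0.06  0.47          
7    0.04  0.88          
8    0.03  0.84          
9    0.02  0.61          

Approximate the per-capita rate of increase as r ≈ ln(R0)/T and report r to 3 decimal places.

R0 = Σ lx·mx = 0 + 0.182 + 0.1482 + 0.0975 + 0.0405 + 0.0649 + 0.0282 + 0.0352 + 0.0252 + 0.0122 = 0.6339
Σ x·lx·mx = 1.9844; T = 1.9844/0.6339 = 3.13046…
r ≈ ln(R0)/T = ln(0.6339)/3.13046… = -0.14562… → -0.146

-0.146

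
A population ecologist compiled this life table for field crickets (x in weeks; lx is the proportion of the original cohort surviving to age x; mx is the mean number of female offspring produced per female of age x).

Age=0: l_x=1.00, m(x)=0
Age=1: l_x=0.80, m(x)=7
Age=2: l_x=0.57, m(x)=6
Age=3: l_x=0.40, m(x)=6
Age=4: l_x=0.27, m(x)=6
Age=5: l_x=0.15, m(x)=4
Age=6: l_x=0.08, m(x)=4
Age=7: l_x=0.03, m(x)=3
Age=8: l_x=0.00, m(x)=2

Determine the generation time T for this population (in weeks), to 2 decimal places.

2.25

lx·mx: 0, 5.6, 3.42, 2.4, 1.62, 0.6, 0.32, 0.09, 0 → R0 = 14.05
x·lx·mx: 0, 5.6, 6.84, 7.2, 6.48, 3, 1.92, 0.63, 0 → Σ = 31.67
T = 31.67 / 14.05 = 2.254093… → 2.25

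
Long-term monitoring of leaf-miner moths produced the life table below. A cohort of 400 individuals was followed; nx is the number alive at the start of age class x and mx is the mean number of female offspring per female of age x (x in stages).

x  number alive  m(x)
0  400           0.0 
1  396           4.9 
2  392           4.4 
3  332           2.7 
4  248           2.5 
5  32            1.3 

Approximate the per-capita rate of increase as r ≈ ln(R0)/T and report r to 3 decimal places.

1.246

lx = nx/n0 = nx/400: 1, 0.99, 0.98, 0.83, 0.62, 0.08
R0 = Σ lx·mx = 0 + 4.851 + 4.312 + 2.241 + 1.55 + 0.104 = 13.058
Σ x·lx·mx = 26.918; T = 26.918/13.058 = 2.06142…
r ≈ ln(R0)/T = ln(13.058)/2.06142… = 1.24642… → 1.246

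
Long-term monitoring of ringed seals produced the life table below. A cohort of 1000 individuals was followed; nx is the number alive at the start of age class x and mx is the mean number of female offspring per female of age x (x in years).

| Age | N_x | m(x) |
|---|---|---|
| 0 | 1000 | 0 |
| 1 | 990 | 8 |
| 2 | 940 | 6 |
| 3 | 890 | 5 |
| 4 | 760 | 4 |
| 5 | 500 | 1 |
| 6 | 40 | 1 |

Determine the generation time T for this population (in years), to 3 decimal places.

lx = nx/n0 = nx/1000: 1, 0.99, 0.94, 0.89, 0.76, 0.5, 0.04
lx·mx: 0, 7.92, 5.64, 4.45, 3.04, 0.5, 0.04 → R0 = 21.59
x·lx·mx: 0, 7.92, 11.28, 13.35, 12.16, 2.5, 0.24 → Σ = 47.45
T = 47.45 / 21.59 = 2.197777… → 2.198

2.198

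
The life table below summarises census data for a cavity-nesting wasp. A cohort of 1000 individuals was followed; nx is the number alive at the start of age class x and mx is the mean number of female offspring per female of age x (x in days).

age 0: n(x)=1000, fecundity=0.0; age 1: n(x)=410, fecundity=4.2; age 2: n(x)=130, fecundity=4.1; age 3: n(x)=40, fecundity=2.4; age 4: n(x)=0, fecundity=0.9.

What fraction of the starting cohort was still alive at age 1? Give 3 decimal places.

l_1 = n_1/n_0 = 410/1000 = 0.41 → 0.410

0.410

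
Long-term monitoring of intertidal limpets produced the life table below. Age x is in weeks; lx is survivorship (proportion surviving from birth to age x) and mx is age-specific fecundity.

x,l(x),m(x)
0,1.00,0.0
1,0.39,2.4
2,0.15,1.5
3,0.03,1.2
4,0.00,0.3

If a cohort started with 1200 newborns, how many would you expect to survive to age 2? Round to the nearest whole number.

Expected survivors = N0 · l_2 = 1200 × 0.15 = 180 → 180

180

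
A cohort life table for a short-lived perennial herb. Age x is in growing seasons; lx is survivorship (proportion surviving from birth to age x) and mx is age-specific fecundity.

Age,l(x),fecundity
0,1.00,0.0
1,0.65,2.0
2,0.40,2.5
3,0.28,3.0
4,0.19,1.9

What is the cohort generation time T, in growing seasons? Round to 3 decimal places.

lx·mx: 0, 1.3, 1, 0.84, 0.361 → R0 = 3.501
x·lx·mx: 0, 1.3, 2, 2.52, 1.444 → Σ = 7.264
T = 7.264 / 3.501 = 2.074836… → 2.075

2.075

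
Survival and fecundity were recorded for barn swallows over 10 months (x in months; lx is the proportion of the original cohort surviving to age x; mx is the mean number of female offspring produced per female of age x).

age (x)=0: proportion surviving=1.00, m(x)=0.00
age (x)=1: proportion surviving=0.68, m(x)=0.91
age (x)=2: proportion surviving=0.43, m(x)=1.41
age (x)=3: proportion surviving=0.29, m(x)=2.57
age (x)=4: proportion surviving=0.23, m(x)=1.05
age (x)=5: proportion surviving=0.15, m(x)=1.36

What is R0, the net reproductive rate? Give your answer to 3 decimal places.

lx·mx by age: 0, 0.6188, 0.6063, 0.7453, 0.2415, 0.204
R0 = Σ lx·mx = 2.4159 → 2.416

2.416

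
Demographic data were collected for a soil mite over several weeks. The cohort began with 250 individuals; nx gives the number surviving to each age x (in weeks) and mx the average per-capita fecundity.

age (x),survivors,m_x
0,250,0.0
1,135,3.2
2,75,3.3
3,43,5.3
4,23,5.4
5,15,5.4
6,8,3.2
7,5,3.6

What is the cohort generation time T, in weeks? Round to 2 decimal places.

2.41

lx = nx/n0 = nx/250: 1, 0.54, 0.3, 0.172, 0.092, 0.06, 0.032, 0.02
lx·mx: 0, 1.728, 0.99, 0.9116, 0.4968, 0.324, 0.1024, 0.072 → R0 = 4.6248
x·lx·mx: 0, 1.728, 1.98, 2.7348, 1.9872, 1.62, 0.6144, 0.504 → Σ = 11.1684
T = 11.1684 / 4.6248 = 2.414894… → 2.41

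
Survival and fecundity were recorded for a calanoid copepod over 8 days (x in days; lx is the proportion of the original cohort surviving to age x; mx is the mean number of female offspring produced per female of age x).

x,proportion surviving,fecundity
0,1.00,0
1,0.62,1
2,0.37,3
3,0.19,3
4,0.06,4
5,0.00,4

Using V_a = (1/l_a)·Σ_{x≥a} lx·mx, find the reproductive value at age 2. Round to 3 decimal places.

5.189

lx·mx for x ≥ 2: 1.11, 0.57, 0.24, 0 → sum = 1.92
V_2 = 1.92 / l_2 = 1.92 / 0.37 = 5.189189… → 5.189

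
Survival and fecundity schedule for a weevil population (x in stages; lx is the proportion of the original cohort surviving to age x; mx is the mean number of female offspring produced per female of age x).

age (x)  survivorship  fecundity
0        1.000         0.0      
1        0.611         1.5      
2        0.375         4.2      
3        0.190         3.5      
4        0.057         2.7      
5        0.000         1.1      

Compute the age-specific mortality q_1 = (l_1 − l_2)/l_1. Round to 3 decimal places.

0.386

q_1 = (l_1 − l_2) / l_1 = (0.611 − 0.375) / 0.611
     = 0.236 / 0.611 = 0.386252… → 0.386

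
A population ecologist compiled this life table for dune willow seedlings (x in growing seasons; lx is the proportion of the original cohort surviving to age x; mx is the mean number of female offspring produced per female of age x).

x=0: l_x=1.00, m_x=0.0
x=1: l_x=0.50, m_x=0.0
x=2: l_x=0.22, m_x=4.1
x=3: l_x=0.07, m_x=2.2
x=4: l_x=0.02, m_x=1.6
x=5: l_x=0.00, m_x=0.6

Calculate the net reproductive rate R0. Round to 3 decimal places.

lx·mx by age: 0, 0, 0.902, 0.154, 0.032, 0
R0 = Σ lx·mx = 1.088 → 1.088

1.088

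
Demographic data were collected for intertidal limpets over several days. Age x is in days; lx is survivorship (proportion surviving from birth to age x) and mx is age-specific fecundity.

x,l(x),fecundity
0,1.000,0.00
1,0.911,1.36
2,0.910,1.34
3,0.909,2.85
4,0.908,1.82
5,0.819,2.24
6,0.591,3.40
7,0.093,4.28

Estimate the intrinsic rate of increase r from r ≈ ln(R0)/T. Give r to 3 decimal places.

R0 = Σ lx·mx = 0 + 1.23896 + 1.2194 + 2.59065 + 1.65256 + 1.83456 + 2.0094 + 0.39804 = 10.94357
Σ x·lx·mx = 42.07543; T = 42.07543/10.94357 = 3.84476…
r ≈ ln(R0)/T = ln(10.94357)/3.84476… = 0.62234… → 0.622

0.622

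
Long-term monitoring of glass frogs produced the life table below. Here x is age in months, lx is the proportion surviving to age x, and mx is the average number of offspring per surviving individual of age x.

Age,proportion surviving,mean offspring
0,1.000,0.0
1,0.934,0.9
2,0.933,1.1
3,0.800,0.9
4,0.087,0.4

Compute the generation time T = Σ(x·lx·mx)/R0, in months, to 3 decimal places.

lx·mx: 0, 0.8406, 1.0263, 0.72, 0.0348 → R0 = 2.6217
x·lx·mx: 0, 0.8406, 2.0526, 2.16, 0.1392 → Σ = 5.1924
T = 5.1924 / 2.6217 = 1.980547… → 1.981

1.981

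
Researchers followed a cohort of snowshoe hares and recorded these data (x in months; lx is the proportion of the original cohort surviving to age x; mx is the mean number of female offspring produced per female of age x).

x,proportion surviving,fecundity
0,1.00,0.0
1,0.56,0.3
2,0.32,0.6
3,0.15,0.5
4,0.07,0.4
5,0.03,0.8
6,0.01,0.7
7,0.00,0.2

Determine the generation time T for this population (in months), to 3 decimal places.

lx·mx: 0, 0.168, 0.192, 0.075, 0.028, 0.024, 0.007, 0 → R0 = 0.494
x·lx·mx: 0, 0.168, 0.384, 0.225, 0.112, 0.12, 0.042, 0 → Σ = 1.051
T = 1.051 / 0.494 = 2.12753… → 2.128

2.128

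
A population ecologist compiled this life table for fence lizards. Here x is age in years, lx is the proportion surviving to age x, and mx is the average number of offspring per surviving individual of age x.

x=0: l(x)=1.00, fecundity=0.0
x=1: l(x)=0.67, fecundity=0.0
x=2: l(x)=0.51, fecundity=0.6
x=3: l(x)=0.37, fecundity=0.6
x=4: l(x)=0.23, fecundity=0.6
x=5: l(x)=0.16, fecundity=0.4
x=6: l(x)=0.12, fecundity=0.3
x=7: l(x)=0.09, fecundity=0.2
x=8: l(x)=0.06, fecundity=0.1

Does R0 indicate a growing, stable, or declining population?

R0 = Σ lx·mx = 0 + 0 + 0.306 + 0.222 + 0.138 + 0.064 + 0.036 + 0.018 + 0.006 = 0.79
R0 < 1, so the population is declining.

declining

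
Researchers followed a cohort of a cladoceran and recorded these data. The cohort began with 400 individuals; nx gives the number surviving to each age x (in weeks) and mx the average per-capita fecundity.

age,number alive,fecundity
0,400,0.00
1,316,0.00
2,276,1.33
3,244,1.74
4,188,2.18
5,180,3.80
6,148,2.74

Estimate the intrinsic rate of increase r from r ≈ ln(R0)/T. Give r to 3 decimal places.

0.421

lx = nx/n0 = nx/400: 1, 0.79, 0.69, 0.61, 0.47, 0.45, 0.37
R0 = Σ lx·mx = 0 + 0 + 0.9177 + 1.0614 + 1.0246 + 1.71 + 1.0138 = 5.7275
Σ x·lx·mx = 23.7508; T = 23.7508/5.7275 = 4.1468…
r ≈ ln(R0)/T = ln(5.7275)/4.1468… = 0.42087… → 0.421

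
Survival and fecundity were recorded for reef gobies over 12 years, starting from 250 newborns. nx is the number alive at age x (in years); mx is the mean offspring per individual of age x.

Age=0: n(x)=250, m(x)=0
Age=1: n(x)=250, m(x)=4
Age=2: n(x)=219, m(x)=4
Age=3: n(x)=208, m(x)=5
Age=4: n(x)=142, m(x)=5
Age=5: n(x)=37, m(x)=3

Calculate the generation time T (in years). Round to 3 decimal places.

2.480

lx = nx/n0 = nx/250: 1, 1, 0.876, 0.832, 0.568, 0.148
lx·mx: 0, 4, 3.504, 4.16, 2.84, 0.444 → R0 = 14.948
x·lx·mx: 0, 4, 7.008, 12.48, 11.36, 2.22 → Σ = 37.068
T = 37.068 / 14.948 = 2.479797… → 2.480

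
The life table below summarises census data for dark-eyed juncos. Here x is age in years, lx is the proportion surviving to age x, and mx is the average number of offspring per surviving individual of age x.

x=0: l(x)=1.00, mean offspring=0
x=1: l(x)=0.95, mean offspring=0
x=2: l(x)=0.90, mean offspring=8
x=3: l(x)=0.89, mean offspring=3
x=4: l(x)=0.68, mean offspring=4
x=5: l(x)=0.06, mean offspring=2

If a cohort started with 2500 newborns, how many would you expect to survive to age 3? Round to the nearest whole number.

Expected survivors = N0 · l_3 = 2500 × 0.89 = 2225 → 2225

2225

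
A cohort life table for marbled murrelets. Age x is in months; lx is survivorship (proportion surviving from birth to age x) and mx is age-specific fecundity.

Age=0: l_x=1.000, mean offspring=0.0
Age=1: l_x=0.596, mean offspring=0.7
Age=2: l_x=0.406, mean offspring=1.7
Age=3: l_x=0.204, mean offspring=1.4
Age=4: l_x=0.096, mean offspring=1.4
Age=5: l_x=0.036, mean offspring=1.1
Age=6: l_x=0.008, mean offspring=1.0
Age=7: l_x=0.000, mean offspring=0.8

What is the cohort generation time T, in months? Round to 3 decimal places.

2.183

lx·mx: 0, 0.4172, 0.6902, 0.2856, 0.1344, 0.0396, 0.008, 0 → R0 = 1.575
x·lx·mx: 0, 0.4172, 1.3804, 0.8568, 0.5376, 0.198, 0.048, 0 → Σ = 3.438
T = 3.438 / 1.575 = 2.182857… → 2.183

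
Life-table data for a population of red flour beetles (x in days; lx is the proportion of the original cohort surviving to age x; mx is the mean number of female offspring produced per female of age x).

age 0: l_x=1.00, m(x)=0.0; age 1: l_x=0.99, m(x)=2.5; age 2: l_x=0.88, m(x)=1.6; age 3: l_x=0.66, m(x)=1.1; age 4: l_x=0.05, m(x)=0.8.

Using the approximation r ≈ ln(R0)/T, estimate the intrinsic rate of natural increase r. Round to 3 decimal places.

0.936

R0 = Σ lx·mx = 0 + 2.475 + 1.408 + 0.726 + 0.04 = 4.649
Σ x·lx·mx = 7.629; T = 7.629/4.649 = 1.641…
r ≈ ln(R0)/T = ln(4.649)/1.641… = 0.93641… → 0.936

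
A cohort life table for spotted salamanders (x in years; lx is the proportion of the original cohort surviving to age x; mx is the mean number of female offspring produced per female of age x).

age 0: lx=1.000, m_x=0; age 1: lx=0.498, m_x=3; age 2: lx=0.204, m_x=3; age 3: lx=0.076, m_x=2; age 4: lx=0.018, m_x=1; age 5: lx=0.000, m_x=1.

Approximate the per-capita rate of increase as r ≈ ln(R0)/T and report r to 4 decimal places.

R0 = Σ lx·mx = 0 + 1.494 + 0.612 + 0.152 + 0.018 + 0 = 2.276
Σ x·lx·mx = 3.246; T = 3.246/2.276 = 1.42619…
r ≈ ln(R0)/T = ln(2.276)/1.42619… = 0.576656… → 0.5767

0.5767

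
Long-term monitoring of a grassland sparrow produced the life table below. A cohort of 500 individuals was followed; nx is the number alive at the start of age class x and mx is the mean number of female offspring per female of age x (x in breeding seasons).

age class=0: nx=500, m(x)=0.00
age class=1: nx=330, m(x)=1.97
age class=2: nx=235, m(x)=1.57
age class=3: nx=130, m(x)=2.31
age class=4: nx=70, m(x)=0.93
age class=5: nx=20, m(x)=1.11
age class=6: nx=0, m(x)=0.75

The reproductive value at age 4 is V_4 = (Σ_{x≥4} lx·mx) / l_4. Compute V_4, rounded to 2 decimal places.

lx = nx/n0 = nx/500: 1, 0.66, 0.47, 0.26, 0.14, 0.04, 0
lx·mx for x ≥ 4: 0.1302, 0.0444, 0 → sum = 0.1746
V_4 = 0.1746 / l_4 = 0.1746 / 0.14 = 1.247143… → 1.25

1.25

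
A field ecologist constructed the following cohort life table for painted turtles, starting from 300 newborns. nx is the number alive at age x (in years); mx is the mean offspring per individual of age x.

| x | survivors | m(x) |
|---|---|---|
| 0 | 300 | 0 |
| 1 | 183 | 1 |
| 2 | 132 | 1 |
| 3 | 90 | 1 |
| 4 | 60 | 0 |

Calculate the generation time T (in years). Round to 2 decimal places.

lx = nx/n0 = nx/300: 1, 0.61, 0.44, 0.3, 0.2
lx·mx: 0, 0.61, 0.44, 0.3, 0 → R0 = 1.35
x·lx·mx: 0, 0.61, 0.88, 0.9, 0 → Σ = 2.39
T = 2.39 / 1.35 = 1.77037… → 1.77

1.77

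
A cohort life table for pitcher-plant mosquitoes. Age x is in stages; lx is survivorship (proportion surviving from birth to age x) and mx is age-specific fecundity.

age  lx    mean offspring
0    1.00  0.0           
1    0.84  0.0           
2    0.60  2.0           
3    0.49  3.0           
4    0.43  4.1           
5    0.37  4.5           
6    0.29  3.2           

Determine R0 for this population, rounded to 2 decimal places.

7.03

lx·mx by age: 0, 0, 1.2, 1.47, 1.763, 1.665, 0.928
R0 = Σ lx·mx = 7.026 → 7.03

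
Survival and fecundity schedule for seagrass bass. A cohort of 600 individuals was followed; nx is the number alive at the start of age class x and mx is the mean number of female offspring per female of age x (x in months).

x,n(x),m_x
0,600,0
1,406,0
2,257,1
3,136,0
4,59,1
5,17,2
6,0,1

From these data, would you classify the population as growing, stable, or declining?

declining

lx = nx/n0 = nx/600: 1, 0.67667…, 0.42833…, 0.22667…, 0.09833…, 0.02833…, 0
R0 = Σ lx·mx = 0 + 0 + 0.428333… + 0 + 0.098333… + 0.056667… + 0 = 0.583333…
R0 < 1, so the population is declining.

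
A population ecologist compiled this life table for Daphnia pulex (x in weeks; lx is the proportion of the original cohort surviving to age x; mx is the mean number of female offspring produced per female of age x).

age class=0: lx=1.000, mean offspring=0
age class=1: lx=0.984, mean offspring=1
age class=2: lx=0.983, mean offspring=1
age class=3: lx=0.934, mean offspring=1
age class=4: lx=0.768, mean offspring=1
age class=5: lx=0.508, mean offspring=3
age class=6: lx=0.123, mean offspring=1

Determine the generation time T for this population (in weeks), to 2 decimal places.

lx·mx: 0, 0.984, 0.983, 0.934, 0.768, 1.524, 0.123 → R0 = 5.316
x·lx·mx: 0, 0.984, 1.966, 2.802, 3.072, 7.62, 0.738 → Σ = 17.182
T = 17.182 / 5.316 = 3.232129… → 3.23

3.23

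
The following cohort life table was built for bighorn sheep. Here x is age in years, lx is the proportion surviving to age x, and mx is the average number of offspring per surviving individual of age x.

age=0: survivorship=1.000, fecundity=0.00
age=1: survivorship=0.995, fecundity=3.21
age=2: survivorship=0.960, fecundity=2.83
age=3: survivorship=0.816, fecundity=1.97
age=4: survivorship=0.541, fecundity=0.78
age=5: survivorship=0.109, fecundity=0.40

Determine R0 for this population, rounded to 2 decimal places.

lx·mx by age: 0, 3.19395, 2.7168, 1.60752, 0.42198, 0.0436
R0 = Σ lx·mx = 7.98385 → 7.98

7.98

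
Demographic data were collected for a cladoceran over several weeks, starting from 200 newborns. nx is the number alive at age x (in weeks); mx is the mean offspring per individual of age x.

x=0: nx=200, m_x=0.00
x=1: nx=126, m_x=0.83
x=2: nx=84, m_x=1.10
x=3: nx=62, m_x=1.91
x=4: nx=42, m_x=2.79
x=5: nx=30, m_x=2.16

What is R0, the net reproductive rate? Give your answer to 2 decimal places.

2.49

lx = nx/n0 = nx/200: 1, 0.63, 0.42, 0.31, 0.21, 0.15
lx·mx by age: 0, 0.5229, 0.462, 0.5921, 0.5859, 0.324
R0 = Σ lx·mx = 2.4869 → 2.49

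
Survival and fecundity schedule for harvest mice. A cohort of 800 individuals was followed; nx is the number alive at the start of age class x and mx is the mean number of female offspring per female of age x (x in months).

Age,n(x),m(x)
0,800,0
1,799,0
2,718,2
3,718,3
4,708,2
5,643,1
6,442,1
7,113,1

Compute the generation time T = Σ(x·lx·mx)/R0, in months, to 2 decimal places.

lx = nx/n0 = nx/800: 1, 0.99875, 0.8975, 0.8975, 0.885, 0.80375, 0.5525, 0.14125
lx·mx: 0, 0, 1.795, 2.6925, 1.77, 0.80375, 0.5525, 0.14125 → R0 = 7.755
x·lx·mx: 0, 0, 3.59, 8.0775, 7.08, 4.01875, 3.315, 0.98875 → Σ = 27.07
T = 27.07 / 7.755 = 3.490651… → 3.49

3.49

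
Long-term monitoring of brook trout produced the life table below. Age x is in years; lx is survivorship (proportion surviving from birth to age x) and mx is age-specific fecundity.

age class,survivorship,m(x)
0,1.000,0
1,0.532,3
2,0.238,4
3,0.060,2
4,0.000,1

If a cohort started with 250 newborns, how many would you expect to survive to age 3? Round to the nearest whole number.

Expected survivors = N0 · l_3 = 250 × 0.060 = 15 → 15

15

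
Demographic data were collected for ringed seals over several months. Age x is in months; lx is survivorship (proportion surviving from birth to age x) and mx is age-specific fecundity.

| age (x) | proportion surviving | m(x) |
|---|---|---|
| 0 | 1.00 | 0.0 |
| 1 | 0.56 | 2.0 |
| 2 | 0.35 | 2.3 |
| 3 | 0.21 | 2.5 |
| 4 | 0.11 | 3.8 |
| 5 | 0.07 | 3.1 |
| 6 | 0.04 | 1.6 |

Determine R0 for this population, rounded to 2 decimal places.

lx·mx by age: 0, 1.12, 0.805, 0.525, 0.418, 0.217, 0.064
R0 = Σ lx·mx = 3.149 → 3.15

3.15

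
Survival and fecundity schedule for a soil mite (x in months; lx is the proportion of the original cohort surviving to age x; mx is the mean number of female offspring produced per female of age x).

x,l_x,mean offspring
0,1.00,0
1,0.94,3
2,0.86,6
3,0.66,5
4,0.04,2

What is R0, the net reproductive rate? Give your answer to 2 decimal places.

lx·mx by age: 0, 2.82, 5.16, 3.3, 0.08
R0 = Σ lx·mx = 11.36 → 11.36

11.36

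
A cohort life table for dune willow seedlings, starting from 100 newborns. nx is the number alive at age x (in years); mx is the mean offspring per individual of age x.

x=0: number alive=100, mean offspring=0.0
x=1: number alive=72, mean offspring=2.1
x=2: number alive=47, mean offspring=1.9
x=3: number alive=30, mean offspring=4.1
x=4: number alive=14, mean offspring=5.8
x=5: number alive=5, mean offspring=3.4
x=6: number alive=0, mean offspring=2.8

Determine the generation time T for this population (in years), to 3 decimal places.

2.401

lx = nx/n0 = nx/100: 1, 0.72, 0.47, 0.3, 0.14, 0.05, 0
lx·mx: 0, 1.512, 0.893, 1.23, 0.812, 0.17, 0 → R0 = 4.617
x·lx·mx: 0, 1.512, 1.786, 3.69, 3.248, 0.85, 0 → Σ = 11.086
T = 11.086 / 4.617 = 2.401126… → 2.401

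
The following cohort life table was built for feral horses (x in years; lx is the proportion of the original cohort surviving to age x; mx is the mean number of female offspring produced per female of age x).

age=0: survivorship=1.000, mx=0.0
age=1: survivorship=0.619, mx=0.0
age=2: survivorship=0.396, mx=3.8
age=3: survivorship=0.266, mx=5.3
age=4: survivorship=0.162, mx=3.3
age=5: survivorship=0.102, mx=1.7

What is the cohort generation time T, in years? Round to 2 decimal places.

lx·mx: 0, 0, 1.5048, 1.4098, 0.5346, 0.1734 → R0 = 3.6226
x·lx·mx: 0, 0, 3.0096, 4.2294, 2.1384, 0.867 → Σ = 10.2444
T = 10.2444 / 3.6226 = 2.827914… → 2.83

2.83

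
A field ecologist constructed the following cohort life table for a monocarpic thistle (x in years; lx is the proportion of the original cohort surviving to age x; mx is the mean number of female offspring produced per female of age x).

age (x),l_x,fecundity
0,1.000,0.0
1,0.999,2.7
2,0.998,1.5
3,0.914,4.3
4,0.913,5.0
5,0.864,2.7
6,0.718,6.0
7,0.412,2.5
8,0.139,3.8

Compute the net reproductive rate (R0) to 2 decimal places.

20.89

lx·mx by age: 0, 2.6973, 1.497, 3.9302, 4.565, 2.3328, 4.308, 1.03, 0.5282
R0 = Σ lx·mx = 20.8885 → 20.89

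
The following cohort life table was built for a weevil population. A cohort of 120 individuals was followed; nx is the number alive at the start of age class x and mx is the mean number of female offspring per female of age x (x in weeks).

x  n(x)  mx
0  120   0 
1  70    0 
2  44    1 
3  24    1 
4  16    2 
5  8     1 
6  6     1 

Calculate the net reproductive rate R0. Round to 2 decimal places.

lx = nx/n0 = nx/120: 1, 0.58333…, 0.36667…, 0.2, 0.13333…, 0.06667…, 0.05
lx·mx by age: 0, 0, 0.366667…, 0.2, 0.266667…, 0.066667…, 0.05
R0 = Σ lx·mx = 0.95… → 0.95

0.95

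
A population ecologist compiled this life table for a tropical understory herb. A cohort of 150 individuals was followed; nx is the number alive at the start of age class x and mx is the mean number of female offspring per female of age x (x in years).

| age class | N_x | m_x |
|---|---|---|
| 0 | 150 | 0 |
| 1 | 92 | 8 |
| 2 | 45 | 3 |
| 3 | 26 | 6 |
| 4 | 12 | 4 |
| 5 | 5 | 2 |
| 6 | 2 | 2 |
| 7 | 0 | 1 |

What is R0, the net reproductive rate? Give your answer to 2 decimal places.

lx = nx/n0 = nx/150: 1, 0.61333…, 0.3, 0.17333…, 0.08, 0.03333…, 0.01333…, 0
lx·mx by age: 0, 4.906667…, 0.9, 1.04…, 0.32, 0.066667…, 0.026667…, 0
R0 = Σ lx·mx = 7.26… → 7.26

7.26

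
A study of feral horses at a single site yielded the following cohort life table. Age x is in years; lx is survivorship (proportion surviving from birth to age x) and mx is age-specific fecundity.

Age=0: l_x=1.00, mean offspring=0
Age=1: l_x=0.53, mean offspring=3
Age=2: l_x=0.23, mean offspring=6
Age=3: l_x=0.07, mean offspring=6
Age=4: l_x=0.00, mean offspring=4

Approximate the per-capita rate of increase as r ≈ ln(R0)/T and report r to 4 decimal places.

0.7377

R0 = Σ lx·mx = 0 + 1.59 + 1.38 + 0.42 + 0 = 3.39
Σ x·lx·mx = 5.61; T = 5.61/3.39 = 1.65487…
r ≈ ln(R0)/T = ln(3.39)/1.65487… = 0.737721… → 0.7377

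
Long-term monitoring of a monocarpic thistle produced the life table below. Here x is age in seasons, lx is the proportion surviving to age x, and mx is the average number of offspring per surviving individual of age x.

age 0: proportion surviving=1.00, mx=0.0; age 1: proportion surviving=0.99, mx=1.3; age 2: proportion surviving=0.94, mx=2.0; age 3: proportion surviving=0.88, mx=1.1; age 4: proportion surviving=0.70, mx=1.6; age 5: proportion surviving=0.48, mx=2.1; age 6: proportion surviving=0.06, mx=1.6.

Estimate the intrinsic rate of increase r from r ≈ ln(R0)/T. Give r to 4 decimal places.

R0 = Σ lx·mx = 0 + 1.287 + 1.88 + 0.968 + 1.12 + 1.008 + 0.096 = 6.359
Σ x·lx·mx = 18.047; T = 18.047/6.359 = 2.83802…
r ≈ ln(R0)/T = ln(6.359)/2.83802… = 0.651816… → 0.6518

0.6518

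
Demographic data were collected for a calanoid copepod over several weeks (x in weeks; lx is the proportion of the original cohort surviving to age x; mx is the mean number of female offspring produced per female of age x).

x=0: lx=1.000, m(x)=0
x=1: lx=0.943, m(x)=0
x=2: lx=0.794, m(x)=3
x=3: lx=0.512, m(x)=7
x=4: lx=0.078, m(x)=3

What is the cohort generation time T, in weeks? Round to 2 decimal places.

2.65

lx·mx: 0, 0, 2.382, 3.584, 0.234 → R0 = 6.2
x·lx·mx: 0, 0, 4.764, 10.752, 0.936 → Σ = 16.452
T = 16.452 / 6.2 = 2.653548… → 2.65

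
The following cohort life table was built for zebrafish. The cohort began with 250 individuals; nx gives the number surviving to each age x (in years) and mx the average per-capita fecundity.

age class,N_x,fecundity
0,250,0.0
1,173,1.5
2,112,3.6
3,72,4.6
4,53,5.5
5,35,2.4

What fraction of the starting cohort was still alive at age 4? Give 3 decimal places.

0.212

l_4 = n_4/n_0 = 53/250 = 0.212 → 0.212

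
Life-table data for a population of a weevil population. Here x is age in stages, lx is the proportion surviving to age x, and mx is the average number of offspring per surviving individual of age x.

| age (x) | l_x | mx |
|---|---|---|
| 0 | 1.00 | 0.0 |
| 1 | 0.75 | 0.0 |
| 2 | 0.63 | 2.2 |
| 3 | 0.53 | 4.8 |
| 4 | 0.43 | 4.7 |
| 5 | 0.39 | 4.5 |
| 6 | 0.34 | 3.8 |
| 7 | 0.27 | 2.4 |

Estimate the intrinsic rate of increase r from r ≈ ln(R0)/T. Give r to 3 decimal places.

0.553

R0 = Σ lx·mx = 0 + 0 + 1.386 + 2.544 + 2.021 + 1.755 + 1.292 + 0.648 = 9.646
Σ x·lx·mx = 39.551; T = 39.551/9.646 = 4.10025…
r ≈ ln(R0)/T = ln(9.646)/4.10025… = 0.55278… → 0.553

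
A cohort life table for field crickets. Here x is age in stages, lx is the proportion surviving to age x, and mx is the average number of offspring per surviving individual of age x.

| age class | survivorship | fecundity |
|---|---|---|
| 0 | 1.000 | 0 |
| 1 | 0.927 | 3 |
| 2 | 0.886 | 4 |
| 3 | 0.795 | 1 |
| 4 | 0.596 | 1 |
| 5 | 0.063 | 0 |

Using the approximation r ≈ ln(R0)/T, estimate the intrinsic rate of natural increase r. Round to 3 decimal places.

R0 = Σ lx·mx = 0 + 2.781 + 3.544 + 0.795 + 0.596 + 0 = 7.716
Σ x·lx·mx = 14.638; T = 14.638/7.716 = 1.8971…
r ≈ ln(R0)/T = ln(7.716)/1.8971… = 1.07706… → 1.077

1.077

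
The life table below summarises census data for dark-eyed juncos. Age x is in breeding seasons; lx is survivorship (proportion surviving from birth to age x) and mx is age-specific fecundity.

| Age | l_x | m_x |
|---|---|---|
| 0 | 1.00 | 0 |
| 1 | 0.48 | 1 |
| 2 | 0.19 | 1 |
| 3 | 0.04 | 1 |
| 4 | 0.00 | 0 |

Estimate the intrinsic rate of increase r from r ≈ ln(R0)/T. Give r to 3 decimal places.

R0 = Σ lx·mx = 0 + 0.48 + 0.19 + 0.04 + 0 = 0.71
Σ x·lx·mx = 0.98; T = 0.98/0.71 = 1.38028…
r ≈ ln(R0)/T = ln(0.71)/1.38028… = -0.24813… → -0.248

-0.248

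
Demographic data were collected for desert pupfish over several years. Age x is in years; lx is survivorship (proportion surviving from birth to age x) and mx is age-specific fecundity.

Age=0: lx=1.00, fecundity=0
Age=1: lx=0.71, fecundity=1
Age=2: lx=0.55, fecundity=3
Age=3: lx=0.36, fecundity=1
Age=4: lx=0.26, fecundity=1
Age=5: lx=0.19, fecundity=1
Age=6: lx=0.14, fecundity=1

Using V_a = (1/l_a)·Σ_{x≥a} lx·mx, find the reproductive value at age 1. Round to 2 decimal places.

lx·mx for x ≥ 1: 0.71, 1.65, 0.36, 0.26, 0.19, 0.14 → sum = 3.31
V_1 = 3.31 / l_1 = 3.31 / 0.71 = 4.661972… → 4.66

4.66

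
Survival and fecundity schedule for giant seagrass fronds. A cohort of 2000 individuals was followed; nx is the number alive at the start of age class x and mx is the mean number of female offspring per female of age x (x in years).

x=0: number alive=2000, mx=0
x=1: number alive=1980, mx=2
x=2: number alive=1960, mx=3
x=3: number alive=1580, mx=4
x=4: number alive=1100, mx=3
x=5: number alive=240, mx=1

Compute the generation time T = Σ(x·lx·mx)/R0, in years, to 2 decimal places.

2.49

lx = nx/n0 = nx/2000: 1, 0.99, 0.98, 0.79, 0.55, 0.12
lx·mx: 0, 1.98, 2.94, 3.16, 1.65, 0.12 → R0 = 9.85
x·lx·mx: 0, 1.98, 5.88, 9.48, 6.6, 0.6 → Σ = 24.54
T = 24.54 / 9.85 = 2.491371… → 2.49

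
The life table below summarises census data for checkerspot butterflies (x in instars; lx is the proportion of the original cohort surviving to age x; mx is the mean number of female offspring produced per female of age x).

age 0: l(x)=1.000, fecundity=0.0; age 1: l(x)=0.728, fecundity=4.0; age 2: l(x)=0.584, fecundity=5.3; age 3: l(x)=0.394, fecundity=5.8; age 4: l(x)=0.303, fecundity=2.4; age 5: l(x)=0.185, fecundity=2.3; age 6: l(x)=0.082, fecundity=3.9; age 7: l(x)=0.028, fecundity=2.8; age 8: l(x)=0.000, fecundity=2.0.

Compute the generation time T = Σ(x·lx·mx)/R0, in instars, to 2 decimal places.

2.38

lx·mx: 0, 2.912, 3.0952, 2.2852, 0.7272, 0.4255, 0.3198, 0.0784, 0 → R0 = 9.8433
x·lx·mx: 0, 2.912, 6.1904, 6.8556, 2.9088, 2.1275, 1.9188, 0.5488, 0 → Σ = 23.4619
T = 23.4619 / 9.8433 = 2.38354… → 2.38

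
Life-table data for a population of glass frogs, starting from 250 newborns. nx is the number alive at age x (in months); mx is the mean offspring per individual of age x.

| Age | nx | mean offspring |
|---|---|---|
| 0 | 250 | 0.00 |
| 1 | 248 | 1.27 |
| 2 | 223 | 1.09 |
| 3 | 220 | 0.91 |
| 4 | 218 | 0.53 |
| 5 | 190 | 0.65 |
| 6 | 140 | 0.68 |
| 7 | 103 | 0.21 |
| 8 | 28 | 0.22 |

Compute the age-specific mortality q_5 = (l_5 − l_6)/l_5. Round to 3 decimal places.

0.263

lx = nx/n0 = nx/250: 1, 0.992, 0.892, 0.88, 0.872, 0.76, 0.56, 0.412, 0.112
q_5 = (l_5 − l_6) / l_5 = (0.76 − 0.56) / 0.76
     = 0.2 / 0.76 = 0.263158… → 0.263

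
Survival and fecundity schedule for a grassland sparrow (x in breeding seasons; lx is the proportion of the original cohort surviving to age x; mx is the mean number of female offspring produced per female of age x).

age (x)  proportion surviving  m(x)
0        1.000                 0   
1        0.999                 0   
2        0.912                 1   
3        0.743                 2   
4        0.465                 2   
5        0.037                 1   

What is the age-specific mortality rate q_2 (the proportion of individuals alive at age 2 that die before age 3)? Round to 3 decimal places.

q_2 = (l_2 − l_3) / l_2 = (0.912 − 0.743) / 0.912
     = 0.169 / 0.912 = 0.185307… → 0.185

0.185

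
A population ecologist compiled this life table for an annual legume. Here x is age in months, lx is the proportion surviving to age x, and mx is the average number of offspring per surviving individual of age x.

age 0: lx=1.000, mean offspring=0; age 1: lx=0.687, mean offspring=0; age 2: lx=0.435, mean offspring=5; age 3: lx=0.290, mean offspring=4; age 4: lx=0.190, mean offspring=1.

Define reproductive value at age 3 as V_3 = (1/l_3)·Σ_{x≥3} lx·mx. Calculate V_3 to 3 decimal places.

lx·mx for x ≥ 3: 1.16, 0.19 → sum = 1.35
V_3 = 1.35 / l_3 = 1.35 / 0.29 = 4.655172… → 4.655

4.655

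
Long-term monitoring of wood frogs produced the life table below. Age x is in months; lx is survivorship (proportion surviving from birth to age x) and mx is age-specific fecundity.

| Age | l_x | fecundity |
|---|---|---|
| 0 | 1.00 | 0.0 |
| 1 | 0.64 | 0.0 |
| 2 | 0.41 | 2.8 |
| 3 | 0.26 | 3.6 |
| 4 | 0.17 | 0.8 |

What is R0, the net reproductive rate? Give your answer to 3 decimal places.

2.220

lx·mx by age: 0, 0, 1.148, 0.936, 0.136
R0 = Σ lx·mx = 2.22 → 2.220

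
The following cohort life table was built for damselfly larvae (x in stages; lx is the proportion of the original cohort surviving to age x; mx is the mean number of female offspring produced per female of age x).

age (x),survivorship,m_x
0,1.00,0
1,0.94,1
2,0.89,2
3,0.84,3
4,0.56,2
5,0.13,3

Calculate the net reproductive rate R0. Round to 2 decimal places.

6.75

lx·mx by age: 0, 0.94, 1.78, 2.52, 1.12, 0.39
R0 = Σ lx·mx = 6.75 → 6.75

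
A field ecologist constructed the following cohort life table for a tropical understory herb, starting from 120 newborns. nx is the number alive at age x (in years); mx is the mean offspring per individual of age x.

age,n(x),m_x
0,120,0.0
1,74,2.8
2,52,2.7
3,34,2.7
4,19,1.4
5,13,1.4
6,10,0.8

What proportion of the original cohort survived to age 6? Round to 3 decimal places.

0.083

l_6 = n_6/n_0 = 10/120 = 0.083333… → 0.083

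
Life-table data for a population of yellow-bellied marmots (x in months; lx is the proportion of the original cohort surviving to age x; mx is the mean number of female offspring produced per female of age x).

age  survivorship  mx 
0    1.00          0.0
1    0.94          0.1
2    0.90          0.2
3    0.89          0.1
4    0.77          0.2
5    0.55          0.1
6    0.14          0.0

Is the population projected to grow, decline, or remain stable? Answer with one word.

declining

R0 = Σ lx·mx = 0 + 0.094 + 0.18 + 0.089 + 0.154 + 0.055 + 0 = 0.572
R0 < 1, so the population is declining.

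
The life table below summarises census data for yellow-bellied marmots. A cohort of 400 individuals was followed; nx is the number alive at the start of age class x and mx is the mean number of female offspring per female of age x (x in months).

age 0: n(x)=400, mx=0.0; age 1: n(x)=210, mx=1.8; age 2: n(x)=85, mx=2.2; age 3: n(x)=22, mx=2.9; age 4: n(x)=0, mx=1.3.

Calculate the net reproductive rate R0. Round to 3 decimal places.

lx = nx/n0 = nx/400: 1, 0.525, 0.2125, 0.055, 0
lx·mx by age: 0, 0.945, 0.4675, 0.1595, 0
R0 = Σ lx·mx = 1.572 → 1.572

1.572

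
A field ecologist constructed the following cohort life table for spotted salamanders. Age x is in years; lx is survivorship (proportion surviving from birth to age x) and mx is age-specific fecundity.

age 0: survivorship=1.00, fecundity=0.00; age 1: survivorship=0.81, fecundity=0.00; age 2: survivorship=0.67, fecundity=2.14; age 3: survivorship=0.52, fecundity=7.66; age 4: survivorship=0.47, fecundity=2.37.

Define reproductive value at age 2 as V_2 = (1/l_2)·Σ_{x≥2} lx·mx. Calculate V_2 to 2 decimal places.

lx·mx for x ≥ 2: 1.4338, 3.9832, 1.1139 → sum = 6.5309
V_2 = 6.5309 / l_2 = 6.5309 / 0.67 = 9.747612… → 9.75

9.75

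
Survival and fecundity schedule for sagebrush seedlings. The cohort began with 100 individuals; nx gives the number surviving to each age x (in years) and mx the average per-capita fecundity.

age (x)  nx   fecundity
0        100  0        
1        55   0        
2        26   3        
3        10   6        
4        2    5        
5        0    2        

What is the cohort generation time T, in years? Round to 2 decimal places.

2.54

lx = nx/n0 = nx/100: 1, 0.55, 0.26, 0.1, 0.02, 0
lx·mx: 0, 0, 0.78, 0.6, 0.1, 0 → R0 = 1.48
x·lx·mx: 0, 0, 1.56, 1.8, 0.4, 0 → Σ = 3.76
T = 3.76 / 1.48 = 2.540541… → 2.54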